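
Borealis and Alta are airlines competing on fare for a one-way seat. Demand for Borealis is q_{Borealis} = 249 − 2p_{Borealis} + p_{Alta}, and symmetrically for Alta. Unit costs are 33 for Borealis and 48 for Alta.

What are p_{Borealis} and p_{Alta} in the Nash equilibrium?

Borealis's profit: π = (p_{Borealis} − 33)(249 − 2p_{Borealis} + p_{Alta}).
∂π/∂p_{Borealis} = 315 − 4p_{Borealis} + p_{Alta} = 0 ⇒ p_{Borealis} = 78.75 + 0.25p_{Alta}.
Similarly p_{Alta} = 86.25 + 0.25p_{Borealis}.
Solving the two reaction functions simultaneously: (1 − (0.25)(0.25))p_{Borealis} = 78.75 + 0.25·86.25, so 0.9375p_{Borealis} = 100.3125 and p_{Borealis} = 107.
Then p_{Alta} = 86.25 + 0.25·107 = 113.

107, 113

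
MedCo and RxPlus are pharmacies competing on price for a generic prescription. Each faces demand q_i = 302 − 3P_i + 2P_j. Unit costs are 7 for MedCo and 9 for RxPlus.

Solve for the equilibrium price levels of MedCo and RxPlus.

MedCo's profit: π = (P_{MedCo} − 7)(302 − 3P_{MedCo} + 2P_{RxPlus}).
∂π/∂P_{MedCo} = 323 − 6P_{MedCo} + 2P_{RxPlus} = 0 ⇒ P_{MedCo} = 323/6 + (1/3)P_{RxPlus}.
Similarly P_{RxPlus} = 329/6 + (1/3)P_{MedCo}.
Plugging P_{RxPlus} into MedCo's best response: P_{MedCo} = 323/6 + (1/3)(329/6 + (1/3)P_{MedCo}) ⇒ (8/9)P_{MedCo} = 649/9, so P_{MedCo} = 81.125.
Then P_{RxPlus} = 329/6 + (1/3)·81.125 = 81.875.

81.125, 81.875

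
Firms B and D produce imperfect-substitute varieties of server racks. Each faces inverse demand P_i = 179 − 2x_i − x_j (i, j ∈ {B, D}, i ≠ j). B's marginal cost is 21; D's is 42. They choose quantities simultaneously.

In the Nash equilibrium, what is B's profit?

Firm B's profit: π = x_B(179 − 2x_B − x_D) − 21x_B.
∂π/∂x_B = 158 − 4x_B − x_D = 0 ⇒ x_B = 39.5 − 0.25x_D.
Similarly x_D = 34.25 − 0.25x_B.
Solving the two reaction functions simultaneously: (1 − (−0.25)(−0.25))x_B = 39.5 − 0.25·34.25, so 0.9375x_B = 30.9375 and x_B = 33.
Then x_D = 34.25 − 0.25·33 = 26.
P_B = 179 − 2·33 − 26 = 87.
Profit = (87 − 21)·33 = 2178.

2178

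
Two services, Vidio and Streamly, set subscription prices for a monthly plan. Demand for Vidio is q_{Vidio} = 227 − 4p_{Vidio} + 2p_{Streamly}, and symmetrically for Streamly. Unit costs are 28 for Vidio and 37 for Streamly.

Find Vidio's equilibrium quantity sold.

118.8

Vidio's profit: π = (p_{Vidio} − 28)(227 − 4p_{Vidio} + 2p_{Streamly}).
∂π/∂p_{Vidio} = 339 − 8p_{Vidio} + 2p_{Streamly} = 0 ⇒ p_{Vidio} = 42.375 + 0.25p_{Streamly}.
Similarly p_{Streamly} = 46.875 + 0.25p_{Vidio}.
Substituting the second reaction function into the first: p_{Vidio} = 42.375 + 0.25(46.875 + 0.25p_{Vidio}), which gives 0.9375p_{Vidio} = 1731/32 ⇒ p_{Vidio} = 57.7.
Then p_{Streamly} = 46.875 + 0.25·57.7 = 61.3.
q_{Vidio} = 227 − 4·57.7 + 2·61.3 = 118.8.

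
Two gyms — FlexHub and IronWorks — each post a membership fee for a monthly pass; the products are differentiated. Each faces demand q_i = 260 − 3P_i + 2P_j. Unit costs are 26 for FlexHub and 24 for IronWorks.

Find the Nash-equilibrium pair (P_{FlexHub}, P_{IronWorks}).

84.125, 83.375

FlexHub's profit: π = (P_{FlexHub} − 26)(260 − 3P_{FlexHub} + 2P_{IronWorks}).
∂π/∂P_{FlexHub} = 338 − 6P_{FlexHub} + 2P_{IronWorks} = 0 ⇒ P_{FlexHub} = 169/3 + (1/3)P_{IronWorks}.
Similarly P_{IronWorks} = 166/3 + (1/3)P_{FlexHub}.
Plugging P_{IronWorks} into FlexHub's best response: P_{FlexHub} = 169/3 + (1/3)(166/3 + (1/3)P_{FlexHub}) ⇒ (8/9)P_{FlexHub} = 673/9, so P_{FlexHub} = 84.125.
Then P_{IronWorks} = 166/3 + (1/3)·84.125 = 83.375.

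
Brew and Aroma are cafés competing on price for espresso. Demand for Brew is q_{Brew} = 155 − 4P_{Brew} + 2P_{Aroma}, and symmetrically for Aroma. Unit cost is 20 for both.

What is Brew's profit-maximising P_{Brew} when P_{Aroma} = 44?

Brew's profit: π = (P_{Brew} − 20)(155 − 4P_{Brew} + 2P_{Aroma}).
∂π/∂P_{Brew} = 235 − 8P_{Brew} + 2P_{Aroma} = 0 ⇒ P_{Brew} = 29.375 + 0.25P_{Aroma}.
At P_{Aroma} = 44: P_{Brew} = 29.375 + 0.25·44 = 40.375.

40.375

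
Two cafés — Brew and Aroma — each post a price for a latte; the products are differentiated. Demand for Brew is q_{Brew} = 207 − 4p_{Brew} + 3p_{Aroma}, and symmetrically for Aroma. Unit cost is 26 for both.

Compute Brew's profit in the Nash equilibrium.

Brew's profit: π = (p_{Brew} − 26)(207 − 4p_{Brew} + 3p_{Aroma}).
∂π/∂p_{Brew} = 311 − 8p_{Brew} + 3p_{Aroma} = 0 ⇒ p_{Brew} = 38.875 + 0.375p_{Aroma}.
By symmetry p_{Aroma} = p_{Brew}; substituting into the reaction function, 0.625p_{Brew} = 38.875 and p_{Brew} = 62.2.
q_{Brew} = 207 − 4·62.2 + 3·62.2 = 144.8.
Profit = (62.2 − 26)·144.8 = 5241.76.

5241.76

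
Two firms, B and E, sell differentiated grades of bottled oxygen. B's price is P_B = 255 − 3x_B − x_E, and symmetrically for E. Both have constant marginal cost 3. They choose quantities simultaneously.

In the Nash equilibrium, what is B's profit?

3888

Firm B's profit: π = x_B(255 − 3x_B − x_E) − 3x_B.
∂π/∂x_B = 252 − 6x_B − x_E = 0 ⇒ x_B = 42 − (1/6)x_E.
The game is symmetric, so in equilibrium x_E = x_B: the reaction function gives (7/6)x_B = 42, hence x_B = 36.
P_B = 255 − 3·36 − 36 = 111.
Profit = (111 − 3)·36 = 3888.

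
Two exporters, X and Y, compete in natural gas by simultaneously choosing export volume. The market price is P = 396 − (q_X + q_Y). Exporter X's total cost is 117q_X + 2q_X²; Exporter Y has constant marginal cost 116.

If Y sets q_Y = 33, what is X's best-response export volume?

Exporter X's profit: π = q_X(396 − (q_X + q_Y)) − 117q_X − 2q_X².
∂π/∂q_X = 279 − 6q_X − q_Y = 0, so q_X = 46.5 − (1/6)q_Y.
At q_Y = 33: q_X = 46.5 − (1/6)·33 = 41.

41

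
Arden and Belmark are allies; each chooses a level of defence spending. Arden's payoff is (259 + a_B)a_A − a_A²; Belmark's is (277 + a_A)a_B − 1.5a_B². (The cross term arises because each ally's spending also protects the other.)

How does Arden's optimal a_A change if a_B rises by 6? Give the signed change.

Expanding Arden's payoff: 259a_A + a_Ba_A − a_A².
∂π/∂a_A = 259 + a_B − 2a_A = 0, so a_A = 129.5 + 0.5a_B.
The reaction-function slope is 0.5, so a 6-unit rise in a_B moves a_A by 0.5 × 6 = 3. Arden's best response rises — the actions are strategic complements.

3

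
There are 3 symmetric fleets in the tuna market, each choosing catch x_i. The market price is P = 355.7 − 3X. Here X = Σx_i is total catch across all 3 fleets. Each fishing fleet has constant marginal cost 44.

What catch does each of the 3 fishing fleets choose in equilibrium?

25.975

A representative fishing fleet's profit is π_i = x_i(355.7 − 3X) − 44x_i, with X = x_i + Σ_{j≠i} x_j.
First-order condition: 311.7 − 6x_i − 3Σ_{j≠i} x_j = 0.
Imposing symmetry (x_j = x for all j) turns Σ_{j≠i} x_j into 2x, so 311.7 = 12x and x = 25.975.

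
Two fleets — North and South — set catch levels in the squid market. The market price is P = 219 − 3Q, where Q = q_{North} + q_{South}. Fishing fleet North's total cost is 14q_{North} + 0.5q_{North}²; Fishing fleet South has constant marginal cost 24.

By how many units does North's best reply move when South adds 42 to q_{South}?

-18

Fishing fleet North's profit: π = q_{North}(219 − 3(q_{North} + q_{South})) − 14q_{North} − 0.5q_{North}².
∂π/∂q_{North} = 205 − 7q_{North} − 3q_{South} = 0, so q_{North} = 205/7 − (3/7)q_{South}.
The reaction-function slope is −3/7, so a 42-unit rise in q_{South} moves q_{North} by −3/7 × 42 = −18. North's best response falls — the actions are strategic substitutes.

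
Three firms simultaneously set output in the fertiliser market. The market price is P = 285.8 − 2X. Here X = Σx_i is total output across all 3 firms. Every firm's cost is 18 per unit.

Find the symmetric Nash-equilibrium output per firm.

A representative firm's profit is π_i = x_i(285.8 − 2X) − 18x_i, with X = x_i + Σ_{j≠i} x_j.
First-order condition: 267.8 − 4x_i − 2Σ_{j≠i} x_j = 0.
With identical firms, set every x_j = x: then 267.8 − 4x − 4x = 0, i.e. x = 267.8/8 = 33.475.

33.475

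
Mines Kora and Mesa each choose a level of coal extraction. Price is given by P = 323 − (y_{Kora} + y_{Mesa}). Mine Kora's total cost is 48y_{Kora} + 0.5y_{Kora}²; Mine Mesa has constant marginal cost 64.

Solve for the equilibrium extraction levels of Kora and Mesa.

58.2, 100.4

Mine Kora's profit: π = y_{Kora}(323 − (y_{Kora} + y_{Mesa})) − 48y_{Kora} − 0.5y_{Kora}².
∂π/∂y_{Kora} = 275 − 3y_{Kora} − y_{Mesa} = 0, so y_{Kora} = 275/3 − (1/3)y_{Mesa}.
For Mesa: ∂π/∂y_{Mesa} = 259 − 2y_{Mesa} − y_{Kora} = 0 ⇒ y_{Mesa} = 129.5 − 0.5y_{Kora}.
Substituting the second reaction function into the first: y_{Kora} = 275/3 − (1/3)(129.5 − 0.5y_{Kora}), which gives (5/6)y_{Kora} = 48.5 ⇒ y_{Kora} = 58.2.
Then y_{Mesa} = 129.5 − 0.5·58.2 = 100.4.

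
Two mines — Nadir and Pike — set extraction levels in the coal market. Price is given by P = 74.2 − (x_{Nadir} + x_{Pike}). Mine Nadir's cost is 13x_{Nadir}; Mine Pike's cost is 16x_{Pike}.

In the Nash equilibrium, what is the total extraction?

39.8

Mine Nadir's profit: π = x_{Nadir}(74.2 − (x_{Nadir} + x_{Pike})) − 13x_{Nadir}.
∂π/∂x_{Nadir} = 61.2 − 2x_{Nadir} − x_{Pike} = 0, so x_{Nadir} = 30.6 − 0.5x_{Pike}.
By the same steps for Pike: x_{Pike} = 29.1 − 0.5x_{Nadir}.
Solving the two reaction functions simultaneously: (1 − (−0.5)(−0.5))x_{Nadir} = 30.6 − 0.5·29.1, so 0.75x_{Nadir} = 16.05 and x_{Nadir} = 21.4.
Then x_{Pike} = 29.1 − 0.5·21.4 = 18.4.
Total extraction: 21.4 + 18.4 = 39.8.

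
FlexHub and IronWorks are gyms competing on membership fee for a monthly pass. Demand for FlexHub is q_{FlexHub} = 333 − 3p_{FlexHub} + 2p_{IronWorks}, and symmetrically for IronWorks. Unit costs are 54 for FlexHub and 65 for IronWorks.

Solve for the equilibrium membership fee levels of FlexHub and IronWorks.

FlexHub's profit: π = (p_{FlexHub} − 54)(333 − 3p_{FlexHub} + 2p_{IronWorks}).
∂π/∂p_{FlexHub} = 495 − 6p_{FlexHub} + 2p_{IronWorks} = 0 ⇒ p_{FlexHub} = 82.5 + (1/3)p_{IronWorks}.
Similarly p_{IronWorks} = 88 + (1/3)p_{FlexHub}.
Substituting the second reaction function into the first: p_{FlexHub} = 82.5 + (1/3)(88 + (1/3)p_{FlexHub}), which gives (8/9)p_{FlexHub} = 671/6 ⇒ p_{FlexHub} = 125.8125.
Then p_{IronWorks} = 88 + (1/3)·125.8125 = 129.9375.

125.8125, 129.9375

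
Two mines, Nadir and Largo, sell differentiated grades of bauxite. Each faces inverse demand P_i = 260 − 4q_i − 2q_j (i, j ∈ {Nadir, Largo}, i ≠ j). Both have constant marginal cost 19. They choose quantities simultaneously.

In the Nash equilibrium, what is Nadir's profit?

2323.24

Mine Nadir's profit: π = q_{Nadir}(260 − 4q_{Nadir} − 2q_{Largo}) − 19q_{Nadir}.
∂π/∂q_{Nadir} = 241 − 8q_{Nadir} − 2q_{Largo} = 0 ⇒ q_{Nadir} = 30.125 − 0.25q_{Largo}.
The game is symmetric, so in equilibrium q_{Largo} = q_{Nadir}: the reaction function gives 1.25q_{Nadir} = 30.125, hence q_{Nadir} = 24.1.
P_{Nadir} = 260 − 4·24.1 − 2·24.1 = 115.4.
Profit = (115.4 − 19)·24.1 = 2323.24.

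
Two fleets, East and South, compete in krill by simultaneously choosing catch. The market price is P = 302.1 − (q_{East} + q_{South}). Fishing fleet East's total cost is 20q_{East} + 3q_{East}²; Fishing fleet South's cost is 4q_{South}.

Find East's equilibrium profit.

Fishing fleet East's profit: π = q_{East}(302.1 − (q_{East} + q_{South})) − 20q_{East} − 3q_{East}².
∂π/∂q_{East} = 282.1 − 8q_{East} − q_{South} = 0, so q_{East} = 35.2625 − 0.125q_{South}.
For South: ∂π/∂q_{South} = 298.1 − 2q_{South} − q_{East} = 0 ⇒ q_{South} = 149.05 − 0.5q_{East}.
Solving the two reaction functions simultaneously: (1 − (−0.125)(−0.5))q_{East} = 35.2625 − 0.125·149.05, so 0.9375q_{East} = 2661/160 and q_{East} = 17.74.
Then q_{South} = 149.05 − 0.5·17.74 = 140.18.
Price P = 302.1 − 157.92 = 144.18.
East's profit: (144.18 − 20)·17.74 − 3(17.74)² = 1258.8304.

1258.8304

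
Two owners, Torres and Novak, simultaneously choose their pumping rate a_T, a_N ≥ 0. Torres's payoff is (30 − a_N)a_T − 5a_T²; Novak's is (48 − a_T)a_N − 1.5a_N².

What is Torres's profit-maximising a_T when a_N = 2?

Expanding Torres's payoff: 30a_T − a_Na_T − 5a_T².
∂π/∂a_T = 30 − a_N − 10a_T = 0, so a_T = 3 − 0.1a_N.
At a_N = 2: a_T = 3 − 0.1·2 = 2.8.

2.8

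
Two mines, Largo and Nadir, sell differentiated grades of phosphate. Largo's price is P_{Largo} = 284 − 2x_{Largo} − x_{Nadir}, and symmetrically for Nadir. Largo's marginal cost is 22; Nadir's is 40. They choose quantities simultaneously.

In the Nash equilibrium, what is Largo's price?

Mine Largo's profit: π = x_{Largo}(284 − 2x_{Largo} − x_{Nadir}) − 22x_{Largo}.
∂π/∂x_{Largo} = 262 − 4x_{Largo} − x_{Nadir} = 0 ⇒ x_{Largo} = 65.5 − 0.25x_{Nadir}.
Similarly x_{Nadir} = 61 − 0.25x_{Largo}.
Substituting the second reaction function into the first: x_{Largo} = 65.5 − 0.25(61 − 0.25x_{Largo}), which gives 0.9375x_{Largo} = 50.25 ⇒ x_{Largo} = 53.6.
Then x_{Nadir} = 61 − 0.25·53.6 = 47.6.
P_{Largo} = 284 − 2·53.6 − 47.6 = 129.2.

129.2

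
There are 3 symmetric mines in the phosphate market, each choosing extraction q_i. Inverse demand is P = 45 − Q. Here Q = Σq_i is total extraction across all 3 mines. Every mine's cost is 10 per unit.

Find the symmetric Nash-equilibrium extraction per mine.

8.75

A representative mine's profit is π_i = q_i(45 − Q) − 10q_i, with Q = q_i + Σ_{j≠i} q_j.
First-order condition: 35 − 2q_i − Σ_{j≠i} q_j = 0.
In a symmetric equilibrium every mine chooses the same q, so Σ_{j≠i} q_j = 2q. The condition becomes 35 − 4q = 0, giving q = 35/4 = 8.75.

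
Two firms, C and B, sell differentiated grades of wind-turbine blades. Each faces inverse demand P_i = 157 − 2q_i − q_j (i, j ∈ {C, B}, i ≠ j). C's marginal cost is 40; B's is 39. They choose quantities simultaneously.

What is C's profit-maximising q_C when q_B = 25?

Firm C's profit: π = q_C(157 − 2q_C − q_B) − 40q_C.
∂π/∂q_C = 117 − 4q_C − q_B = 0 ⇒ q_C = 29.25 − 0.25q_B.
At q_B = 25: q_C = 29.25 − 0.25·25 = 23.

23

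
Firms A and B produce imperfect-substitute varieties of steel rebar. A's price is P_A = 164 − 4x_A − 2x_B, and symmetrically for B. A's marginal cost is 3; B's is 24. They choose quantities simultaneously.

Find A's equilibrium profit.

Firm A's profit: π = x_A(164 − 4x_A − 2x_B) − 3x_A.
∂π/∂x_A = 161 − 8x_A − 2x_B = 0 ⇒ x_A = 20.125 − 0.25x_B.
Similarly x_B = 17.5 − 0.25x_A.
Plugging x_B into A's best response: x_A = 20.125 − 0.25(17.5 − 0.25x_A) ⇒ 0.9375x_A = 15.75, so x_A = 16.8.
Then x_B = 17.5 − 0.25·16.8 = 13.3.
P_A = 164 − 4·16.8 − 2·13.3 = 70.2.
Profit = (70.2 − 3)·16.8 = 1128.96.

1128.96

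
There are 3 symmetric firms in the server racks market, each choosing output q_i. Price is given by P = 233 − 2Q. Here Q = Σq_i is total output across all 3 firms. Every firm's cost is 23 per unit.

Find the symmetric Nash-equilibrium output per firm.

26.25

A representative firm's profit is π_i = q_i(233 − 2Q) − 23q_i, with Q = q_i + Σ_{j≠i} q_j.
First-order condition: 210 − 4q_i − 2Σ_{j≠i} q_j = 0.
Imposing symmetry (q_j = q for all j) turns Σ_{j≠i} q_j into 2q, so 210 = 8q and q = 26.25.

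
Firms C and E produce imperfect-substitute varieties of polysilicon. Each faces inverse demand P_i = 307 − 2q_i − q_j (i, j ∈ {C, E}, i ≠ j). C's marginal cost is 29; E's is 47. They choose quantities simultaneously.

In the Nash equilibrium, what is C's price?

Firm C's profit: π = q_C(307 − 2q_C − q_E) − 29q_C.
∂π/∂q_C = 278 − 4q_C − q_E = 0 ⇒ q_C = 69.5 − 0.25q_E.
Similarly q_E = 65 − 0.25q_C.
Plugging q_E into C's best response: q_C = 69.5 − 0.25(65 − 0.25q_C) ⇒ 0.9375q_C = 53.25, so q_C = 56.8.
Then q_E = 65 − 0.25·56.8 = 50.8.
P_C = 307 − 2·56.8 − 50.8 = 142.6.

142.6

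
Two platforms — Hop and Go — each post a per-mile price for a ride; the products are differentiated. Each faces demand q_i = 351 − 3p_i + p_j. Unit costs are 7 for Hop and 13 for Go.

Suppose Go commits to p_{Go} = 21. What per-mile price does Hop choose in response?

Hop's profit: π = (p_{Hop} − 7)(351 − 3p_{Hop} + p_{Go}).
∂π/∂p_{Hop} = 372 − 6p_{Hop} + p_{Go} = 0 ⇒ p_{Hop} = 62 + (1/6)p_{Go}.
At p_{Go} = 21: p_{Hop} = 62 + (1/6)·21 = 65.5.

65.5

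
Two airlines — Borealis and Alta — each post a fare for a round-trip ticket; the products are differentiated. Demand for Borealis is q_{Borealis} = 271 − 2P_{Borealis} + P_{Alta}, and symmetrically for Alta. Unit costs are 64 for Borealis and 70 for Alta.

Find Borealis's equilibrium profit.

9744.08

Borealis's profit: π = (P_{Borealis} − 64)(271 − 2P_{Borealis} + P_{Alta}).
∂π/∂P_{Borealis} = 399 − 4P_{Borealis} + P_{Alta} = 0 ⇒ P_{Borealis} = 99.75 + 0.25P_{Alta}.
Similarly P_{Alta} = 102.75 + 0.25P_{Borealis}.
Solving the two reaction functions simultaneously: (1 − (0.25)(0.25))P_{Borealis} = 99.75 + 0.25·102.75, so 0.9375P_{Borealis} = 125.4375 and P_{Borealis} = 133.8.
Then P_{Alta} = 102.75 + 0.25·133.8 = 136.2.
q_{Borealis} = 271 − 2·133.8 + 136.2 = 139.6.
Profit = (133.8 − 64)·139.6 = 9744.08.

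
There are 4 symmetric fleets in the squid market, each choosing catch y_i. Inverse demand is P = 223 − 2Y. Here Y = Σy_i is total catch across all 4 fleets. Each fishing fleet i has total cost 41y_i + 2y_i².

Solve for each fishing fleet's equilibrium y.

A representative fishing fleet's profit is π_i = y_i(223 − 2Y) − 41y_i − 2y_i², with Y = y_i + Σ_{j≠i} y_j.
First-order condition: 182 − 8y_i − 2Σ_{j≠i} y_j = 0.
Imposing symmetry (y_j = y for all j) turns Σ_{j≠i} y_j into 3y, so 182 = 14y and y = 13.

13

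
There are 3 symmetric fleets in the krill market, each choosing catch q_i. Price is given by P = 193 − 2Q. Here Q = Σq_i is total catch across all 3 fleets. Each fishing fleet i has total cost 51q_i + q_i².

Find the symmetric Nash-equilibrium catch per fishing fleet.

A representative fishing fleet's profit is π_i = q_i(193 − 2Q) − 51q_i − q_i², with Q = q_i + Σ_{j≠i} q_j.
First-order condition: 142 − 6q_i − 2Σ_{j≠i} q_j = 0.
With identical fishing fleets, set every q_j = q: then 142 − 6q − 4q = 0, i.e. q = 142/10 = 14.2.

14.2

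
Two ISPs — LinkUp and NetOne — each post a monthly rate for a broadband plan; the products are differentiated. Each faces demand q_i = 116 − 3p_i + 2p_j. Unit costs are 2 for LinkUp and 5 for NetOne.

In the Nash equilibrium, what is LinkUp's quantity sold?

LinkUp's profit: π = (p_{LinkUp} − 2)(116 − 3p_{LinkUp} + 2p_{NetOne}).
∂π/∂p_{LinkUp} = 122 − 6p_{LinkUp} + 2p_{NetOne} = 0 ⇒ p_{LinkUp} = 61/3 + (1/3)p_{NetOne}.
Similarly p_{NetOne} = 131/6 + (1/3)p_{LinkUp}.
Substituting the second reaction function into the first: p_{LinkUp} = 61/3 + (1/3)(131/6 + (1/3)p_{LinkUp}), which gives (8/9)p_{LinkUp} = 497/18 ⇒ p_{LinkUp} = 31.0625.
Then p_{NetOne} = 131/6 + (1/3)·31.0625 = 32.1875.
q_{LinkUp} = 116 − 3·31.0625 + 2·32.1875 = 87.1875.

87.1875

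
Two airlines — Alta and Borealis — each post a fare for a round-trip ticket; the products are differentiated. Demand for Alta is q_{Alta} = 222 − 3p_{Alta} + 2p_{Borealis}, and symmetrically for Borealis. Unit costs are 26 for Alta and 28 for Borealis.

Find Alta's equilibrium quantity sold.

148.125

Alta's profit: π = (p_{Alta} − 26)(222 − 3p_{Alta} + 2p_{Borealis}).
∂π/∂p_{Alta} = 300 − 6p_{Alta} + 2p_{Borealis} = 0 ⇒ p_{Alta} = 50 + (1/3)p_{Borealis}.
Similarly p_{Borealis} = 51 + (1/3)p_{Alta}.
Solving the two reaction functions simultaneously: (1 − (1/3)(1/3))p_{Alta} = 50 + (1/3)·51, so (8/9)p_{Alta} = 67 and p_{Alta} = 75.375.
Then p_{Borealis} = 51 + (1/3)·75.375 = 76.125.
q_{Alta} = 222 − 3·75.375 + 2·76.125 = 148.125.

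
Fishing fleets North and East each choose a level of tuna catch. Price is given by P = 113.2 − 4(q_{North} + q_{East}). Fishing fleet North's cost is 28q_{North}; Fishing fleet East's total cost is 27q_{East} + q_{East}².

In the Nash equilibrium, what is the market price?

59.7

Fishing fleet North's profit: π = q_{North}(113.2 − 4(q_{North} + q_{East})) − 28q_{North}.
∂π/∂q_{North} = 85.2 − 8q_{North} − 4q_{East} = 0, so q_{North} = 10.65 − 0.5q_{East}.
For East: ∂π/∂q_{East} = 86.2 − 10q_{East} − 4q_{North} = 0 ⇒ q_{East} = 8.62 − 0.4q_{North}.
Solving the two reaction functions simultaneously: (1 − (−0.5)(−0.4))q_{North} = 10.65 − 0.5·8.62, so 0.8q_{North} = 6.34 and q_{North} = 7.925.
Then q_{East} = 8.62 − 0.4·7.925 = 5.45.
Equilibrium price: P = 113.2 − 4·13.375 = 59.7.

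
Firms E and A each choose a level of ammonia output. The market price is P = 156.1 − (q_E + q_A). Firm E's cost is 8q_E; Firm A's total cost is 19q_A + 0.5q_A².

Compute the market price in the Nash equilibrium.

69.44

Firm E's profit: π = q_E(156.1 − (q_E + q_A)) − 8q_E.
∂π/∂q_E = 148.1 − 2q_E − q_A = 0, so q_E = 74.05 − 0.5q_A.
For A: ∂π/∂q_A = 137.1 − 3q_A − q_E = 0 ⇒ q_A = 45.7 − (1/3)q_E.
Plugging q_A into E's best response: q_E = 74.05 − 0.5(45.7 − (1/3)q_E) ⇒ (5/6)q_E = 51.2, so q_E = 61.44.
Then q_A = 45.7 − (1/3)·61.44 = 25.22.
Equilibrium price: P = 156.1 − 86.66 = 69.44.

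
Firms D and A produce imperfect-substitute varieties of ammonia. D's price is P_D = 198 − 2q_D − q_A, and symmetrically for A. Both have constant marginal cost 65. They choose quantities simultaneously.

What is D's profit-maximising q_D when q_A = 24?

27.25

Firm D's profit: π = q_D(198 − 2q_D − q_A) − 65q_D.
∂π/∂q_D = 133 − 4q_D − q_A = 0 ⇒ q_D = 33.25 − 0.25q_A.
At q_A = 24: q_D = 33.25 − 0.25·24 = 27.25.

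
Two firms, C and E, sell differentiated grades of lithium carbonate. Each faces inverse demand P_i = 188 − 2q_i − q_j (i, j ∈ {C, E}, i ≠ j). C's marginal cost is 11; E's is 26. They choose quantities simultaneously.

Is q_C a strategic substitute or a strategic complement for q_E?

strategic substitutes

Firm C's profit: π = q_C(188 − 2q_C − q_E) − 11q_C.
∂π/∂q_C = 177 − 4q_C − q_E = 0 ⇒ q_C = 44.25 − 0.25q_E.
The best-response slope dq_C/dq_E = −0.25 < 0: the reaction function is downward-sloping, so the choices are strategic substitutes.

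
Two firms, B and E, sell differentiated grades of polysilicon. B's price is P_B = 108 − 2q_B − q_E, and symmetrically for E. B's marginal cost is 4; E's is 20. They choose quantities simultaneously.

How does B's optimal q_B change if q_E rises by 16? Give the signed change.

Firm B's profit: π = q_B(108 − 2q_B − q_E) − 4q_B.
∂π/∂q_B = 104 − 4q_B − q_E = 0 ⇒ q_B = 26 − 0.25q_E.
The reaction-function slope is −0.25, so a 16-unit rise in q_E moves q_B by −0.25 × 16 = −4. B's best response falls — the actions are strategic substitutes.

-4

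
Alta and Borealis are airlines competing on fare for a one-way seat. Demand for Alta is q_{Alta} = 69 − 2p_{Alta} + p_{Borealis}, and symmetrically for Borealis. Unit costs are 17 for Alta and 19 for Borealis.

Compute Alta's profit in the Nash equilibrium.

Alta's profit: π = (p_{Alta} − 17)(69 − 2p_{Alta} + p_{Borealis}).
∂π/∂p_{Alta} = 103 − 4p_{Alta} + p_{Borealis} = 0 ⇒ p_{Alta} = 25.75 + 0.25p_{Borealis}.
Similarly p_{Borealis} = 26.75 + 0.25p_{Alta}.
Plugging p_{Borealis} into Alta's best response: p_{Alta} = 25.75 + 0.25(26.75 + 0.25p_{Alta}) ⇒ 0.9375p_{Alta} = 32.4375, so p_{Alta} = 34.6.
Then p_{Borealis} = 26.75 + 0.25·34.6 = 35.4.
q_{Alta} = 69 − 2·34.6 + 35.4 = 35.2.
Profit = (34.6 − 17)·35.2 = 619.52.

619.52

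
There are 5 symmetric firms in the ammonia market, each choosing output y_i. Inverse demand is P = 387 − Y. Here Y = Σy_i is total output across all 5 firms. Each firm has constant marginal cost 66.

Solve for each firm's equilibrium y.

A representative firm's profit is π_i = y_i(387 − Y) − 66y_i, with Y = y_i + Σ_{j≠i} y_j.
First-order condition: 321 − 2y_i − Σ_{j≠i} y_j = 0.
In a symmetric equilibrium every firm chooses the same y, so Σ_{j≠i} y_j = 4y. The condition becomes 321 − 6y = 0, giving y = 321/6 = 53.5.

53.5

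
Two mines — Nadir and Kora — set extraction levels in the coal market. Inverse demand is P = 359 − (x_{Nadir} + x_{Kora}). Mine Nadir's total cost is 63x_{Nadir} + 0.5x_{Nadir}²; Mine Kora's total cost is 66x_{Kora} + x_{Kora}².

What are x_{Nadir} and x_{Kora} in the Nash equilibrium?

Mine Nadir's profit: π = x_{Nadir}(359 − (x_{Nadir} + x_{Kora})) − 63x_{Nadir} − 0.5x_{Nadir}².
∂π/∂x_{Nadir} = 296 − 3x_{Nadir} − x_{Kora} = 0, so x_{Nadir} = 296/3 − (1/3)x_{Kora}.
For Kora: ∂π/∂x_{Kora} = 293 − 4x_{Kora} − x_{Nadir} = 0 ⇒ x_{Kora} = 73.25 − 0.25x_{Nadir}.
Solving the two reaction functions simultaneously: (1 − (−1/3)(−0.25))x_{Nadir} = 296/3 − (1/3)·73.25, so (11/12)x_{Nadir} = 74.25 and x_{Nadir} = 81.
Then x_{Kora} = 73.25 − 0.25·81 = 53.

81, 53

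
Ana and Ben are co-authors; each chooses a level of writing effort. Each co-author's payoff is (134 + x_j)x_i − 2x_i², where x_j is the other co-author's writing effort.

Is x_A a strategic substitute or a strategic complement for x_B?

strategic complements

Ana's payoff is (134 + x_B)x_A − 2x_A².
∂π/∂x_A = 134 + x_B − 4x_A = 0, so x_A = 33.5 + 0.25x_B.
The best-response slope dx_A/dx_B = 0.25 > 0: the reaction function is upward-sloping, so the choices are strategic complements.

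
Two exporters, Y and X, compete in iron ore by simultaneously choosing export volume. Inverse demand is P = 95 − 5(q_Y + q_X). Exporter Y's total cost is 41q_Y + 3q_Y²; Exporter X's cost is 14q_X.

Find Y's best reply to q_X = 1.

3.0625

Exporter Y's profit: π = q_Y(95 − 5(q_Y + q_X)) − 41q_Y − 3q_Y².
∂π/∂q_Y = 54 − 16q_Y − 5q_X = 0, so q_Y = 3.375 − 0.3125q_X.
At q_X = 1: q_Y = 3.375 − 0.3125·1 = 3.0625.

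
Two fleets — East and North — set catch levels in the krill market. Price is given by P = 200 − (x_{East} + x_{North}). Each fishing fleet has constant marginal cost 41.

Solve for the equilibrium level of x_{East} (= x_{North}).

Fishing fleet East's profit: π = x_{East}(200 − (x_{East} + x_{North})) − 41x_{East}.
∂π/∂x_{East} = 159 − 2x_{East} − x_{North} = 0, so x_{East} = 79.5 − 0.5x_{North}.
Setting x_{East} = x_{North} in the reaction function: x_{East} = 79.5 − 0.5x_{East}, so x_{East} = 79.5 / 1.5 = 53.

53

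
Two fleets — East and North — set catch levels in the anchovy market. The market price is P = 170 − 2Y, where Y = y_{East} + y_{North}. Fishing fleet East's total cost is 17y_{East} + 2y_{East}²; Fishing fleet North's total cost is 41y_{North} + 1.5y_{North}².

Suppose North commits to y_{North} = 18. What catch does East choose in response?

14.625

Fishing fleet East's profit: π = y_{East}(170 − 2(y_{East} + y_{North})) − 17y_{East} − 2y_{East}².
∂π/∂y_{East} = 153 − 8y_{East} − 2y_{North} = 0, so y_{East} = 19.125 − 0.25y_{North}.
At y_{North} = 18: y_{East} = 19.125 − 0.25·18 = 14.625.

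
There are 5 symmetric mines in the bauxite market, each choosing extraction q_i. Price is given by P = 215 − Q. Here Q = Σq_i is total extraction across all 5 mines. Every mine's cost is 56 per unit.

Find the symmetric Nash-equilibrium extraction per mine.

A representative mine's profit is π_i = q_i(215 − Q) − 56q_i, with Q = q_i + Σ_{j≠i} q_j.
First-order condition: 159 − 2q_i − Σ_{j≠i} q_j = 0.
With identical mines, set every q_j = q: then 159 − 2q − 4q = 0, i.e. q = 159/6 = 26.5.

26.5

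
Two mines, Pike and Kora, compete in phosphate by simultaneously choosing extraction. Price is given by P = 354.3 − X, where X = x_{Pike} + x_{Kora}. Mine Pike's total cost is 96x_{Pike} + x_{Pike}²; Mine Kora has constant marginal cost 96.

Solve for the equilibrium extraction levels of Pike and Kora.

Mine Pike's profit: π = x_{Pike}(354.3 − (x_{Pike} + x_{Kora})) − 96x_{Pike} − x_{Pike}².
∂π/∂x_{Pike} = 258.3 − 4x_{Pike} − x_{Kora} = 0, so x_{Pike} = 64.575 − 0.25x_{Kora}.
For Kora: ∂π/∂x_{Kora} = 258.3 − 2x_{Kora} − x_{Pike} = 0 ⇒ x_{Kora} = 129.15 − 0.5x_{Pike}.
Substituting the second reaction function into the first: x_{Pike} = 64.575 − 0.25(129.15 − 0.5x_{Pike}), which gives 0.875x_{Pike} = 32.2875 ⇒ x_{Pike} = 36.9.
Then x_{Kora} = 129.15 − 0.5·36.9 = 110.7.

36.9, 110.7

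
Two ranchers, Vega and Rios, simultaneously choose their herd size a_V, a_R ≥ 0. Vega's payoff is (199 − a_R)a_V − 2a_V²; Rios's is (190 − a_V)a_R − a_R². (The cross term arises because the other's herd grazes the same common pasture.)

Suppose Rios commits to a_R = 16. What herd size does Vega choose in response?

45.75

Expanding Vega's payoff: 199a_V − a_Ra_V − 2a_V².
∂π/∂a_V = 199 − a_R − 4a_V = 0, so a_V = 49.75 − 0.25a_R.
At a_R = 16: a_V = 49.75 − 0.25·16 = 45.75.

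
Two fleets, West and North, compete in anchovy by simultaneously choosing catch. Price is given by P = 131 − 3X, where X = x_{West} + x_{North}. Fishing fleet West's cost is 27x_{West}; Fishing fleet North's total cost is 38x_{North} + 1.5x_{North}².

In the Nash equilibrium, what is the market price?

Fishing fleet West's profit: π = x_{West}(131 − 3(x_{West} + x_{North})) − 27x_{West}.
∂π/∂x_{West} = 104 − 6x_{West} − 3x_{North} = 0, so x_{West} = 52/3 − 0.5x_{North}.
For North: ∂π/∂x_{North} = 93 − 9x_{North} − 3x_{West} = 0 ⇒ x_{North} = 31/3 − (1/3)x_{West}.
Substituting the second reaction function into the first: x_{West} = 52/3 − 0.5(31/3 − (1/3)x_{West}), which gives (5/6)x_{West} = 73/6 ⇒ x_{West} = 14.6.
Then x_{North} = 31/3 − (1/3)·14.6 = 82/15.
Equilibrium price: P = 131 − 3·(301/15) = 70.8.

70.8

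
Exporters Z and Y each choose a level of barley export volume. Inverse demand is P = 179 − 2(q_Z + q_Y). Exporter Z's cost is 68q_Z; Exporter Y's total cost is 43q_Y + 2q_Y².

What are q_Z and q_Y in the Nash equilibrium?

22, 11.5

Exporter Z's profit: π = q_Z(179 − 2(q_Z + q_Y)) − 68q_Z.
∂π/∂q_Z = 111 − 4q_Z − 2q_Y = 0, so q_Z = 27.75 − 0.5q_Y.
For Y: ∂π/∂q_Y = 136 − 8q_Y − 2q_Z = 0 ⇒ q_Y = 17 − 0.25q_Z.
Substituting the second reaction function into the first: q_Z = 27.75 − 0.5(17 − 0.25q_Z), which gives 0.875q_Z = 19.25 ⇒ q_Z = 22.
Then q_Y = 17 − 0.25·22 = 11.5.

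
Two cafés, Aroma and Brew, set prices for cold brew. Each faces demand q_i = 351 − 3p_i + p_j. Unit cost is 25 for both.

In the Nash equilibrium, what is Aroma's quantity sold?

180.6

Aroma's profit: π = (p_{Aroma} − 25)(351 − 3p_{Aroma} + p_{Brew}).
∂π/∂p_{Aroma} = 426 − 6p_{Aroma} + p_{Brew} = 0 ⇒ p_{Aroma} = 71 + (1/6)p_{Brew}.
By symmetry p_{Brew} = p_{Aroma}; substituting into the reaction function, (5/6)p_{Aroma} = 71 and p_{Aroma} = 85.2.
q_{Aroma} = 351 − 3·85.2 + 85.2 = 180.6.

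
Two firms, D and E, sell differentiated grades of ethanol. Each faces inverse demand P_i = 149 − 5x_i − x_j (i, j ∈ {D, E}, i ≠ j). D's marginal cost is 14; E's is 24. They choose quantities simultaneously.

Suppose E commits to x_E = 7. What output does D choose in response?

12.8

Firm D's profit: π = x_D(149 − 5x_D − x_E) − 14x_D.
∂π/∂x_D = 135 − 10x_D − x_E = 0 ⇒ x_D = 13.5 − 0.1x_E.
At x_E = 7: x_D = 13.5 − 0.1·7 = 12.8.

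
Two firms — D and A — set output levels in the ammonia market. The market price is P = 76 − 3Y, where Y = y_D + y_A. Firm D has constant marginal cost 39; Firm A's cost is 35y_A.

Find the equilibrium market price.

Firm D's profit: π = y_D(76 − 3(y_D + y_A)) − 39y_D.
∂π/∂y_D = 37 − 6y_D − 3y_A = 0, so y_D = 37/6 − 0.5y_A.
By the same steps for A: y_A = 41/6 − 0.5y_D.
Substituting the second reaction function into the first: y_D = 37/6 − 0.5(41/6 − 0.5y_D), which gives 0.75y_D = 2.75 ⇒ y_D = 11/3.
Then y_A = 41/6 − 0.5·(11/3) = 5.
Equilibrium price: P = 76 − 3·(26/3) = 50.

50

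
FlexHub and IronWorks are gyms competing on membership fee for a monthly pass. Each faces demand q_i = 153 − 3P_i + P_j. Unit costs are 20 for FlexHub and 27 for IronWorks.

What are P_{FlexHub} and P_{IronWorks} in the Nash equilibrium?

FlexHub's profit: π = (P_{FlexHub} − 20)(153 − 3P_{FlexHub} + P_{IronWorks}).
∂π/∂P_{FlexHub} = 213 − 6P_{FlexHub} + P_{IronWorks} = 0 ⇒ P_{FlexHub} = 35.5 + (1/6)P_{IronWorks}.
Similarly P_{IronWorks} = 39 + (1/6)P_{FlexHub}.
Plugging P_{IronWorks} into FlexHub's best response: P_{FlexHub} = 35.5 + (1/6)(39 + (1/6)P_{FlexHub}) ⇒ (35/36)P_{FlexHub} = 42, so P_{FlexHub} = 43.2.
Then P_{IronWorks} = 39 + (1/6)·43.2 = 46.2.

43.2, 46.2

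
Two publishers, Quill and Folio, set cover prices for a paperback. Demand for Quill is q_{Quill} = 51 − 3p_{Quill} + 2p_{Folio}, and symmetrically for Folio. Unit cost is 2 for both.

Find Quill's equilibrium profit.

Quill's profit: π = (p_{Quill} − 2)(51 − 3p_{Quill} + 2p_{Folio}).
∂π/∂p_{Quill} = 57 − 6p_{Quill} + 2p_{Folio} = 0 ⇒ p_{Quill} = 9.5 + (1/3)p_{Folio}.
By symmetry p_{Folio} = p_{Quill}; substituting into the reaction function, (2/3)p_{Quill} = 9.5 and p_{Quill} = 14.25.
q_{Quill} = 51 − 3·14.25 + 2·14.25 = 36.75.
Profit = (14.25 − 2)·36.75 = 450.1875.

450.1875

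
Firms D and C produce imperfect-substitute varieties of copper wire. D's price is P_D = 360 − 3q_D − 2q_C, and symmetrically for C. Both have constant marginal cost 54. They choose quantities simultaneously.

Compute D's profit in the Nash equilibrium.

Firm D's profit: π = q_D(360 − 3q_D − 2q_C) − 54q_D.
∂π/∂q_D = 306 − 6q_D − 2q_C = 0 ⇒ q_D = 51 − (1/3)q_C.
Setting q_D = q_C in the reaction function: q_D = 51 − (1/3)q_D, so q_D = 51 / (4/3) = 38.25.
P_D = 360 − 3·38.25 − 2·38.25 = 168.75.
Profit = (168.75 − 54)·38.25 = 4389.1875.

4389.1875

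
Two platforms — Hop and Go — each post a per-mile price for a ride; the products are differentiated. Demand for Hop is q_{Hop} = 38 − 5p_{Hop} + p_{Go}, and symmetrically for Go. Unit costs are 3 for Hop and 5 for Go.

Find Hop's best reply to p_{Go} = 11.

6.4

Hop's profit: π = (p_{Hop} − 3)(38 − 5p_{Hop} + p_{Go}).
∂π/∂p_{Hop} = 53 − 10p_{Hop} + p_{Go} = 0 ⇒ p_{Hop} = 5.3 + 0.1p_{Go}.
At p_{Go} = 11: p_{Hop} = 5.3 + 0.1·11 = 6.4.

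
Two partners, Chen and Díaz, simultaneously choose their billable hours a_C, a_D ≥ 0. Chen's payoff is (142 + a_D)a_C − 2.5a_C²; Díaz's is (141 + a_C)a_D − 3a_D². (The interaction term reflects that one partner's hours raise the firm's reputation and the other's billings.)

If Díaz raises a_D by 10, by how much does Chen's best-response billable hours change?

2

Expanding Chen's payoff: 142a_C + a_Da_C − 2.5a_C².
∂π/∂a_C = 142 + a_D − 5a_C = 0, so a_C = 28.4 + 0.2a_D.
The reaction-function slope is 0.2, so a 10-unit rise in a_D moves a_C by 0.2 × 10 = 2. Chen's best response rises — the actions are strategic complements.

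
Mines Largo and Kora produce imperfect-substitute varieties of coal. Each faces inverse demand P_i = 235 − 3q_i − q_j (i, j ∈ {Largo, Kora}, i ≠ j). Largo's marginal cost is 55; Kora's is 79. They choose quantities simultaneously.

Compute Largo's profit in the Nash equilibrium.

Mine Largo's profit: π = q_{Largo}(235 − 3q_{Largo} − q_{Kora}) − 55q_{Largo}.
∂π/∂q_{Largo} = 180 − 6q_{Largo} − q_{Kora} = 0 ⇒ q_{Largo} = 30 − (1/6)q_{Kora}.
Similarly q_{Kora} = 26 − (1/6)q_{Largo}.
Substituting the second reaction function into the first: q_{Largo} = 30 − (1/6)(26 − (1/6)q_{Largo}), which gives (35/36)q_{Largo} = 77/3 ⇒ q_{Largo} = 26.4.
Then q_{Kora} = 26 − (1/6)·26.4 = 21.6.
P_{Largo} = 235 − 3·26.4 − 21.6 = 134.2.
Profit = (134.2 − 55)·26.4 = 2090.88.

2090.88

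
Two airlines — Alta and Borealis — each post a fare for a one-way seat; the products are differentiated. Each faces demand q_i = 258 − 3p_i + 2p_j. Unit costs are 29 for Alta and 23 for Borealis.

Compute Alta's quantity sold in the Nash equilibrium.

Alta's profit: π = (p_{Alta} − 29)(258 − 3p_{Alta} + 2p_{Borealis}).
∂π/∂p_{Alta} = 345 − 6p_{Alta} + 2p_{Borealis} = 0 ⇒ p_{Alta} = 57.5 + (1/3)p_{Borealis}.
Similarly p_{Borealis} = 54.5 + (1/3)p_{Alta}.
Plugging p_{Borealis} into Alta's best response: p_{Alta} = 57.5 + (1/3)(54.5 + (1/3)p_{Alta}) ⇒ (8/9)p_{Alta} = 227/3, so p_{Alta} = 85.125.
Then p_{Borealis} = 54.5 + (1/3)·85.125 = 82.875.
q_{Alta} = 258 − 3·85.125 + 2·82.875 = 168.375.

168.375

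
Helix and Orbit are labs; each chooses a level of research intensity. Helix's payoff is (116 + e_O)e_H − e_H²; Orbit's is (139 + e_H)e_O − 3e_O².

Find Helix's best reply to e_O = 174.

Expanding Helix's payoff: 116e_H + e_Oe_H − e_H².
∂π/∂e_H = 116 + e_O − 2e_H = 0, so e_H = 58 + 0.5e_O.
At e_O = 174: e_H = 58 + 0.5·174 = 145.

145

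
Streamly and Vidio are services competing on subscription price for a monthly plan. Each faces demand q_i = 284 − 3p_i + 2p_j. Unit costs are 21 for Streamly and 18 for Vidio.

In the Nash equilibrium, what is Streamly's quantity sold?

195.5625

Streamly's profit: π = (p_{Streamly} − 21)(284 − 3p_{Streamly} + 2p_{Vidio}).
∂π/∂p_{Streamly} = 347 − 6p_{Streamly} + 2p_{Vidio} = 0 ⇒ p_{Streamly} = 347/6 + (1/3)p_{Vidio}.
Similarly p_{Vidio} = 169/3 + (1/3)p_{Streamly}.
Solving the two reaction functions simultaneously: (1 − (1/3)(1/3))p_{Streamly} = 347/6 + (1/3)·(169/3), so (8/9)p_{Streamly} = 1379/18 and p_{Streamly} = 86.1875.
Then p_{Vidio} = 169/3 + (1/3)·86.1875 = 85.0625.
q_{Streamly} = 284 − 3·86.1875 + 2·85.0625 = 195.5625.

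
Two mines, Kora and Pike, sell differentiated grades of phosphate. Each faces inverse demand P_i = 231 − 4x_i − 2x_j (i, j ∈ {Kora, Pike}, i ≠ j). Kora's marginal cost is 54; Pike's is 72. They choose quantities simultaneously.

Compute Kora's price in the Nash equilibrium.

127.2

Mine Kora's profit: π = x_{Kora}(231 − 4x_{Kora} − 2x_{Pike}) − 54x_{Kora}.
∂π/∂x_{Kora} = 177 − 8x_{Kora} − 2x_{Pike} = 0 ⇒ x_{Kora} = 22.125 − 0.25x_{Pike}.
Similarly x_{Pike} = 19.875 − 0.25x_{Kora}.
Solving the two reaction functions simultaneously: (1 − (−0.25)(−0.25))x_{Kora} = 22.125 − 0.25·19.875, so 0.9375x_{Kora} = 549/32 and x_{Kora} = 18.3.
Then x_{Pike} = 19.875 − 0.25·18.3 = 15.3.
P_{Kora} = 231 − 4·18.3 − 2·15.3 = 127.2.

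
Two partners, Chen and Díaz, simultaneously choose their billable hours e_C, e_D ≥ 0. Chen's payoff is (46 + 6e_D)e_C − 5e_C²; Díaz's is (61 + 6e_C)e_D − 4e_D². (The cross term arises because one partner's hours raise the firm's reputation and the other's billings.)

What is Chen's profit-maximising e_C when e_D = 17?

Expanding Chen's payoff: 46e_C + 6e_De_C − 5e_C².
∂π/∂e_C = 46 + 6e_D − 10e_C = 0, so e_C = 4.6 + 0.6e_D.
At e_D = 17: e_C = 4.6 + 0.6·17 = 14.8.

14.8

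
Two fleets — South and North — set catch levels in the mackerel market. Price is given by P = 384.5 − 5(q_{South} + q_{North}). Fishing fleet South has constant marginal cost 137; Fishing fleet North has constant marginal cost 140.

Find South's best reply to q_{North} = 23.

13.25

Fishing fleet South's profit: π = q_{South}(384.5 − 5(q_{South} + q_{North})) − 137q_{South}.
∂π/∂q_{South} = 247.5 − 10q_{South} − 5q_{North} = 0, so q_{South} = 24.75 − 0.5q_{North}.
At q_{North} = 23: q_{South} = 24.75 − 0.5·23 = 13.25.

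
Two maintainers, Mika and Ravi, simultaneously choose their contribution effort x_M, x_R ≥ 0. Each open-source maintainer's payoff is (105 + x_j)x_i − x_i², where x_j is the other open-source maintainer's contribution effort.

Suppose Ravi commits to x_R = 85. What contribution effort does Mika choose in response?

95

Mika's payoff is (105 + x_R)x_M − x_M².
∂π/∂x_M = 105 + x_R − 2x_M = 0, so x_M = 52.5 + 0.5x_R.
At x_R = 85: x_M = 52.5 + 0.5·85 = 95.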